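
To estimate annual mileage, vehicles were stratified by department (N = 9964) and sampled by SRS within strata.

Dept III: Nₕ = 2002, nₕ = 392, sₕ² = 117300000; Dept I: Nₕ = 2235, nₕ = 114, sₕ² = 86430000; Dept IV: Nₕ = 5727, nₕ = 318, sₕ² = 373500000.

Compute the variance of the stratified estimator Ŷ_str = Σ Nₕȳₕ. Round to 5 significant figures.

4.0942 × 10^13

Var(Ŷ_str) = Σₕ Nₕ²(1 − fₕ)sₕ²/nₕ.
Dept III: 2002²·(1 − 392/2002)·117300000/392 = 9.6449925 × 10^11.
Dept I: 2235²·(1 − 114/2235)·86430000/114 = 3.5939982 × 10^12.
Dept IV: 5727²·(1 − 318/5727)·373500000/318 = 3.6383766 × 10^13.
Sum = 4.0942263 × 10^13.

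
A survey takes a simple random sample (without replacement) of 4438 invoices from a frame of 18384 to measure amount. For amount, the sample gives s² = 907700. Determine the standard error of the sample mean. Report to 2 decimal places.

12.46

Under SRS without replacement, Var(ȳ) = (1 − f)·s²/n with f = n/N = 4438/18384 = 0.24140557.
Var(ȳ) = (1 − 0.24140557)·907700/4438 = 0.75859443·204.52907 = 155.15461.
SE(ȳ) = √(155.15461) = 12.46.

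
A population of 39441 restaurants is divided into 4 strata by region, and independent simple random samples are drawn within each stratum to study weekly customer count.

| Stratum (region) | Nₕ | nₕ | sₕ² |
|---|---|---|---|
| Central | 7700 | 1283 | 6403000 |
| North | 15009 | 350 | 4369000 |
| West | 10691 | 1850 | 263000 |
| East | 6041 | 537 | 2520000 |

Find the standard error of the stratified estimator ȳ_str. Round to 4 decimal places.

45.0887

Var(ȳ_str) = Σₕ Wₕ²(1 − fₕ)sₕ²/nₕ with Wₕ = Nₕ/N, N = 39441.
Central: Wₕ = 0.19522832; term = 0.19522832²·(1 − 0.16662338)·6403000/1283 = 158.51989.
North: Wₕ = 0.38054309; term = 0.38054309²·(1 − 0.02331934)·4369000/350 = 1765.5266.
West: Wₕ = 0.27106311; term = 0.27106311²·(1 − 0.17304275)·263000/1850 = 8.6378947.
East: Wₕ = 0.15316549; term = 0.15316549²·(1 − 0.08889257)·2520000/537 = 100.30387.
Sum = 2032.9883.
SE = √(2032.9883) = 45.0887.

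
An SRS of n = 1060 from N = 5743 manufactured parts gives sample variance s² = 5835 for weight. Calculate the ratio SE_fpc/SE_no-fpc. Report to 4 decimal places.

0.9030

f = n/N = 1060/5743 = 0.18457252.
SE_no-fpc = √(s²/n) = 2.3462133; SE_fpc = √((1−f)s²/n) = 2.1186546.
Ratio = √(1−f) = 0.90301023.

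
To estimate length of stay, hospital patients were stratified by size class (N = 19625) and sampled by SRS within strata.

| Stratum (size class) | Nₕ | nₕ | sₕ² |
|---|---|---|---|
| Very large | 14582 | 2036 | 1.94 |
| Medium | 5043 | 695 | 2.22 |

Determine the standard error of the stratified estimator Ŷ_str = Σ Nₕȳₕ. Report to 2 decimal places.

494.33

Var(Ŷ_str) = Σₕ Nₕ²(1 − fₕ)sₕ²/nₕ.
Very large: 14582²·(1 − 2036/14582)·1.94/2036 = 174319.65.
Medium: 5043²·(1 − 695/5043)·2.22/695 = 70040.086.
Sum = 244359.74.
SE = √(244359.74) = 494.33.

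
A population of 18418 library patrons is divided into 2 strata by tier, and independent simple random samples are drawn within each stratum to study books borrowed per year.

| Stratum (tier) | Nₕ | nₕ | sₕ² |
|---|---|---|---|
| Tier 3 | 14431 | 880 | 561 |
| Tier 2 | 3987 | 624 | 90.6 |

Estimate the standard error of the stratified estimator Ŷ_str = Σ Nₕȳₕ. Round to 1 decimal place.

Var(Ŷ_str) = Σₕ Nₕ²(1 − fₕ)sₕ²/nₕ.
Tier 3: 14431²·(1 − 880/14431)·561/880 = 1.2466598 × 10^8.
Tier 2: 3987²·(1 − 624/3987)·90.6/624 = 1.9467793 × 10^6.
Sum = 1.2661276 × 10^8.
SE = √(1.2661276 × 10^8) = 11252.2.

11252.2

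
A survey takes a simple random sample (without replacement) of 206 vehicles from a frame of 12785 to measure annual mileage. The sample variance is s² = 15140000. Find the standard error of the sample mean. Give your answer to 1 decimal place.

Under SRS without replacement, Var(ȳ) = (1 − f)·s²/n with f = n/N = 206/12785 = 0.01611263.
Var(ȳ) = (1 − 0.01611263)·15140000/206 = 0.98388737·73495.146 = 72310.945.
SE(ȳ) = √(72310.945) = 268.9.

268.9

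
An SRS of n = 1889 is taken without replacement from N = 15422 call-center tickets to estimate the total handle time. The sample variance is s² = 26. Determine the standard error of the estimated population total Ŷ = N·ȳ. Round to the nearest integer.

Var(Ŷ) = N²·Var(ȳ) = N²·(1 − n/N)·s²/n.
f = 1889/15422 = 0.12248736; Var(ȳ) = 0.87751264·26/1889 = 0.012077993.
Var(Ŷ) = 15422² · 0.012077993 = 2.8726067 × 10^6.
SE(Ŷ) = √(2.8726067 × 10^6) = 1695.

1695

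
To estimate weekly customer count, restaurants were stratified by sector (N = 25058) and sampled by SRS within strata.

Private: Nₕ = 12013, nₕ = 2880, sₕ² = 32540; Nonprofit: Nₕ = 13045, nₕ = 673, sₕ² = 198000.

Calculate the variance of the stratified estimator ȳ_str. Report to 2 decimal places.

77.60

Var(ȳ_str) = Σₕ Wₕ²(1 − fₕ)sₕ²/nₕ with Wₕ = Nₕ/N, N = 25058.
Private: Wₕ = 0.47940777; term = 0.47940777²·(1 − 0.23974028)·32540/2880 = 1.9742274.
Nonprofit: Wₕ = 0.52059223; term = 0.52059223²·(1 − 0.05159065)·198000/673 = 75.620808.
Sum = 77.595035.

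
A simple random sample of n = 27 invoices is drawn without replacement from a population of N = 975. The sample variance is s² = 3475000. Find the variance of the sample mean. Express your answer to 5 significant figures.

125140

Under SRS without replacement, Var(ȳ) = (1 − f)·s²/n with f = n/N = 27/975 = 0.02769231.
Var(ȳ) = (1 − 0.02769231)·3475000/27 = 0.97230769·128703.7 = 125139.6.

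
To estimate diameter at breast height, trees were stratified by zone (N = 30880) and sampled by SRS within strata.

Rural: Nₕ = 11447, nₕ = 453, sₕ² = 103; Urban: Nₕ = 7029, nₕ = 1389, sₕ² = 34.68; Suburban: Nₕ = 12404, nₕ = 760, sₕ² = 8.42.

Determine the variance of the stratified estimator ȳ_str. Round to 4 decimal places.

0.0327

Var(ȳ_str) = Σₕ Wₕ²(1 − fₕ)sₕ²/nₕ with Wₕ = Nₕ/N, N = 30880.
Rural: Wₕ = 0.37069301; term = 0.37069301²·(1 − 0.03957369)·103/453 = 0.030007641.
Urban: Wₕ = 0.22762306; term = 0.22762306²·(1 − 0.19760990)·34.68/1389 = 0.0010379942.
Suburban: Wₕ = 0.40168394; term = 0.40168394²·(1 − 0.06127056)·8.42/760 = 0.0016780615.
Sum = 0.032723697.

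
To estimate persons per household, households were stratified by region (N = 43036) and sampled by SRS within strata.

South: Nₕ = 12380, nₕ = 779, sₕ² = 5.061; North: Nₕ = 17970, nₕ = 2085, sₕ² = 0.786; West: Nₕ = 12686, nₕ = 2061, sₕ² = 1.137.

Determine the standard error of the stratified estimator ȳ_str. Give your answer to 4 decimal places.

0.0245

Var(ȳ_str) = Σₕ Wₕ²(1 − fₕ)sₕ²/nₕ with Wₕ = Nₕ/N, N = 43036.
South: Wₕ = 0.28766614; term = 0.28766614²·(1 − 0.06292407)·5.061/779 = 5.0379187 × 10^-4.
North: Wₕ = 0.41755739; term = 0.41755739²·(1 − 0.11602671)·0.786/2085 = 5.8101586 × 10^-5.
West: Wₕ = 0.29477647; term = 0.29477647²·(1 − 0.16246256)·1.137/2061 = 4.0148777 × 10^-5.
Sum = 6.0204223 × 10^-4.
SE = √(6.0204223 × 10^-4) = 0.0245.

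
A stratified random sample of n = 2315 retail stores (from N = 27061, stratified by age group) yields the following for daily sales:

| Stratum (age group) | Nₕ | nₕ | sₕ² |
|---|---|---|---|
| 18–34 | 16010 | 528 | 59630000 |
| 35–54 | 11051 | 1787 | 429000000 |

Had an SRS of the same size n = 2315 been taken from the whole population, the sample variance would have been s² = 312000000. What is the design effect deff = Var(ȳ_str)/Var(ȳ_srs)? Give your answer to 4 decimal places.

0.5825

Var(ȳ_str) = Σ Wₕ²(1−fₕ)sₕ²/nₕ with Wₕ = Nₕ/27061:
  18–34: (16010/27061)²·(1−528/16010)·59630000/528 = 38226.242
  35–54: (11051/27061)²·(1−1787/11051)·429000000/1787 = 33561.795
  → Var(ȳ_str) = 71788.037.
Var(ȳ_srs) = (1 − 2315/27061)·312000000/2315 = 123243.71.
deff = 71788.037 / 123243.71 = 0.5825.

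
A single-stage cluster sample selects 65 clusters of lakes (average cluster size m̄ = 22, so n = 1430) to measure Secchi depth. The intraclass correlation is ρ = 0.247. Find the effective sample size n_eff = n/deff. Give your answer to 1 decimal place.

deff = 1 + (22 − 1)·0.247 = 1 + 5.187 = 6.187.
n_eff = 1430 / 6.187 = 231.1.

231.1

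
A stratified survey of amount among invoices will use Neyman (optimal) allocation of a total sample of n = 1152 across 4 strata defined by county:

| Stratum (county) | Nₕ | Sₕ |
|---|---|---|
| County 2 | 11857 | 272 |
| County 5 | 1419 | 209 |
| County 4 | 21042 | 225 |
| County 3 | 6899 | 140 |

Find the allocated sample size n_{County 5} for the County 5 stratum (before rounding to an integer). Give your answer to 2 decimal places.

37.05

Neyman allocation: nₕ = n·NₕSₕ / Σⱼ NⱼSⱼ.
Σ NⱼSⱼ = 11857·272 + 1419·209 + 21042·225 + 6899·140 = 9.221985 × 10^6.
n_{County 5} = 1152·1419·209 / (9.221985 × 10^6) = 37.05.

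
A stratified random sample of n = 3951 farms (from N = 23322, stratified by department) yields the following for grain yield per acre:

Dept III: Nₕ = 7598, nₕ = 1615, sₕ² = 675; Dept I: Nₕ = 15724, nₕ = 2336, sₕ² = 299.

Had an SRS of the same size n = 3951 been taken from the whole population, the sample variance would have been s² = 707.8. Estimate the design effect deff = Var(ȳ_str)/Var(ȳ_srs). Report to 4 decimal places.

0.5677

Var(ȳ_str) = Σ Wₕ²(1−fₕ)sₕ²/nₕ with Wₕ = Nₕ/23322:
  Dept III: (7598/23322)²·(1−1615/7598)·675/1615 = 0.034931558
  Dept I: (15724/23322)²·(1−2336/15724)·299/2336 = 0.049538803
  → Var(ȳ_str) = 0.084470361.
Var(ȳ_srs) = (1 − 3951/23322)·707.8/3951 = 0.14879549.
deff = 0.084470361 / 0.14879549 = 0.5677.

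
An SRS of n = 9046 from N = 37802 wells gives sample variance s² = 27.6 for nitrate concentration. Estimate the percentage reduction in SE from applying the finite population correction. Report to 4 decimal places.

12.7819

f = n/N = 9046/37802 = 0.23929951.
SE_no-fpc = √(s²/n) = 0.055236512; SE_fpc = √((1−f)s²/n) = 0.048176262.
Ratio = √(1−f) = 0.87218146. Reduction = 100·(1 − 0.87218146) = 12.7819%.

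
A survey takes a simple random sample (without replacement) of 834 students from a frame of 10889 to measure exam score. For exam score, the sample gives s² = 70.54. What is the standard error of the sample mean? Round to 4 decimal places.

Under SRS without replacement, Var(ȳ) = (1 − f)·s²/n with f = n/N = 834/10889 = 0.07659106.
Var(ȳ) = (1 − 0.07659106)·70.54/834 = 0.92340894·0.084580336 = 0.078102239.
SE(ȳ) = √(0.078102239) = 0.2795.

0.2795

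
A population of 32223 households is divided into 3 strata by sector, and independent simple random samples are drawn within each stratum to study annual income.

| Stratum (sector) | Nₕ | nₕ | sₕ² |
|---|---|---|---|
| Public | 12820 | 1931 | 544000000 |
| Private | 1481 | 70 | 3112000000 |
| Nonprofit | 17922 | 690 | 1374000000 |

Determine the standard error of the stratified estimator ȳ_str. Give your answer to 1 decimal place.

Var(ȳ_str) = Σₕ Wₕ²(1 − fₕ)sₕ²/nₕ with Wₕ = Nₕ/N, N = 32223.
Public: Wₕ = 0.39785247; term = 0.39785247²·(1 − 0.15062402)·544000000/1931 = 37875.703.
Private: Wₕ = 0.04596096; term = 0.04596096²·(1 − 0.04726536)·3112000000/70 = 89472.934.
Nonprofit: Wₕ = 0.55618657; term = 0.55618657²·(1 − 0.03850017)·1374000000/690 = 592281.08.
Sum = 719629.72.
SE = √(719629.72) = 848.3.

848.3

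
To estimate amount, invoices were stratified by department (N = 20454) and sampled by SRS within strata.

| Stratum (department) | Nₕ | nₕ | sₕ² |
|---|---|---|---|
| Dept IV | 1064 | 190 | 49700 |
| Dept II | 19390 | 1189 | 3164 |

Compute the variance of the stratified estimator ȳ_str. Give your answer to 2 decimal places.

2.83

Var(ȳ_str) = Σₕ Wₕ²(1 − fₕ)sₕ²/nₕ with Wₕ = Nₕ/N, N = 20454.
Dept IV: Wₕ = 0.05201916; term = 0.05201916²·(1 − 0.17857143)·49700/190 = 0.58143256.
Dept II: Wₕ = 0.94798084; term = 0.94798084²·(1 − 0.06132027)·3164/1189 = 2.2447665.
Sum = 2.8261991.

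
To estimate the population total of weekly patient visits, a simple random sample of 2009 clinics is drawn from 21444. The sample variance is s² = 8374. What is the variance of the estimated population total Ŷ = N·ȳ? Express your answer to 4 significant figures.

1.737 × 10^9

Var(Ŷ) = N²·Var(ȳ) = N²·(1 − n/N)·s²/n.
f = 2009/21444 = 0.09368588; Var(ȳ) = 0.90631412·8374/2009 = 3.7777374.
Var(Ŷ) = 21444² · 3.7777374 = 1.7371742 × 10^9.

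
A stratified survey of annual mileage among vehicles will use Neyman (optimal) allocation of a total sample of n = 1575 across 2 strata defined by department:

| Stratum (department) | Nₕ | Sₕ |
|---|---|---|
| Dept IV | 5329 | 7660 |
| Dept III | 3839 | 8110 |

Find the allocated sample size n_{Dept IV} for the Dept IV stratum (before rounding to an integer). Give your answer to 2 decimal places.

Neyman allocation: nₕ = n·NₕSₕ / Σⱼ NⱼSⱼ.
Σ NⱼSⱼ = 5329·7660 + 3839·8110 = 7.195443 × 10^7.
n_{Dept IV} = 1575·5329·7660 / (7.195443 × 10^7) = 893.51.

893.51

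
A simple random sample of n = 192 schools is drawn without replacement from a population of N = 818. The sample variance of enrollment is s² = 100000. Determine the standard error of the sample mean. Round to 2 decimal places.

Under SRS without replacement, Var(ȳ) = (1 − f)·s²/n with f = n/N = 192/818 = 0.23471883.
Var(ȳ) = (1 − 0.23471883)·100000/192 = 0.76528117·520.83333 = 398.58394.
SE(ȳ) = √(398.58394) = 19.96.

19.96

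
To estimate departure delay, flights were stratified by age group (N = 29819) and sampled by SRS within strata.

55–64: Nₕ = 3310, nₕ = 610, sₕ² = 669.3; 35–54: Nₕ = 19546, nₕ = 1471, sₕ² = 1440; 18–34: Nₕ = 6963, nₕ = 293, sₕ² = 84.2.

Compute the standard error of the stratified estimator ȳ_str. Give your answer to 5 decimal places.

0.64420

Var(ȳ_str) = Σₕ Wₕ²(1 − fₕ)sₕ²/nₕ with Wₕ = Nₕ/N, N = 29819.
55–64: Wₕ = 0.11100305; term = 0.11100305²·(1 − 0.18429003)·669.3/610 = 0.011027996.
35–54: Wₕ = 0.65548811; term = 0.65548811²·(1 − 0.07525836)·1440/1471 = 0.38895546.
18–34: Wₕ = 0.23350884; term = 0.23350884²·(1 − 0.04207956)·84.2/293 = 0.015009995.
Sum = 0.41499345.
SE = √(0.41499345) = 0.64420.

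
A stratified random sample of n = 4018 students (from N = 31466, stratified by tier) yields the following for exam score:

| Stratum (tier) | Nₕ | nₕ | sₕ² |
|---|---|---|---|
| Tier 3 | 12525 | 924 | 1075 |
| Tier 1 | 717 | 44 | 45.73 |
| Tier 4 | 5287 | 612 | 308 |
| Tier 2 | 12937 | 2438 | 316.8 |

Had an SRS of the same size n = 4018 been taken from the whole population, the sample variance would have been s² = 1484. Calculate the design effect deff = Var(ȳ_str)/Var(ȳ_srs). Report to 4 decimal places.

0.6258

Var(ȳ_str) = Σ Wₕ²(1−fₕ)sₕ²/nₕ with Wₕ = Nₕ/31466:
  Tier 3: (12525/31466)²·(1−924/12525)·1075/924 = 0.17073658
  Tier 1: (717/31466)²·(1−44/717)·45.73/44 = 5.0652358 × 10^-4
  Tier 4: (5287/31466)²·(1−612/5287)·308/612 = 0.012563399
  Tier 2: (12937/31466)²·(1−2438/12937)·316.8/2438 = 0.017825836
  → Var(ȳ_str) = 0.20163234.
Var(ȳ_srs) = (1 − 4018/31466)·1484/4018 = 0.32217596.
deff = 0.20163234 / 0.32217596 = 0.6258.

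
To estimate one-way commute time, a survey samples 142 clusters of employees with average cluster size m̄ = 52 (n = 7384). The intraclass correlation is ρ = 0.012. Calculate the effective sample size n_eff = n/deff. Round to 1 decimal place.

deff = 1 + (52 − 1)·0.012 = 1 + 0.612 = 1.612.
n_eff = 7384 / 1.612 = 4580.6.

4580.6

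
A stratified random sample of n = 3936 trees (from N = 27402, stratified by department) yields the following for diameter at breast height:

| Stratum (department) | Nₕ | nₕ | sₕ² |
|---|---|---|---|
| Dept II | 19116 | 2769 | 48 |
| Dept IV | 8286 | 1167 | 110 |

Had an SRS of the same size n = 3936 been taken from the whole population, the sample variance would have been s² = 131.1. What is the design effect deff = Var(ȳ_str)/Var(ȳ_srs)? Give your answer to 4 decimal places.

Var(ȳ_str) = Σ Wₕ²(1−fₕ)sₕ²/nₕ with Wₕ = Nₕ/27402:
  Dept II: (19116/27402)²·(1−2769/19116)·48/2769 = 0.007214211
  Dept IV: (8286/27402)²·(1−1167/8286)·110/1167 = 0.0074049346
  → Var(ȳ_str) = 0.014619146.
Var(ȳ_srs) = (1 − 3936/27402)·131.1/3936 = 0.028523605.
deff = 0.014619146 / 0.028523605 = 0.5125.

0.5125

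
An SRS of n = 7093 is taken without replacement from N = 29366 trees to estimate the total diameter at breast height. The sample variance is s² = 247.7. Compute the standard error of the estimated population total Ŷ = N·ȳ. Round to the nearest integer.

Var(Ŷ) = N²·Var(ȳ) = N²·(1 − n/N)·s²/n.
f = 7093/29366 = 0.24153783; Var(ȳ) = 0.75846217·247.7/7093 = 0.026486829.
Var(Ŷ) = 29366² · 0.026486829 = 2.2841234 × 10^7.
SE(Ŷ) = √(2.2841234 × 10^7) = 4779.

4779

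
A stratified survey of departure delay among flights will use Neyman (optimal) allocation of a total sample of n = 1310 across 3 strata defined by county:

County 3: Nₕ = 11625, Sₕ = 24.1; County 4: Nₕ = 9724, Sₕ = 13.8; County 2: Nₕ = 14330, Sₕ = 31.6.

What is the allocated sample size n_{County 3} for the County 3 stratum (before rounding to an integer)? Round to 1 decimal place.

423.2

Neyman allocation: nₕ = n·NₕSₕ / Σⱼ NⱼSⱼ.
Σ NⱼSⱼ = 11625·24.1 + 9724·13.8 + 14330·31.6 = 867181.7.
n_{County 3} = 1310·11625·24.1 / 867181.7 = 423.2.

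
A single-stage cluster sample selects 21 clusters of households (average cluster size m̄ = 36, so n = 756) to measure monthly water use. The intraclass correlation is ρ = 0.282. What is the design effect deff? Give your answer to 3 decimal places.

deff = 1 + (36 − 1)·0.282 = 1 + 9.87 = 10.87.

10.870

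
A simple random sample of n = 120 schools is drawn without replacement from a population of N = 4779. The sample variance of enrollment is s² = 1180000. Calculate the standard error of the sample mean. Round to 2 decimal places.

97.91

Under SRS without replacement, Var(ȳ) = (1 − f)·s²/n with f = n/N = 120/4779 = 0.02510986.
Var(ȳ) = (1 − 0.02510986)·1180000/120 = 0.97489014·9833.3333 = 9586.4198.
SE(ȳ) = √(9586.4198) = 97.91.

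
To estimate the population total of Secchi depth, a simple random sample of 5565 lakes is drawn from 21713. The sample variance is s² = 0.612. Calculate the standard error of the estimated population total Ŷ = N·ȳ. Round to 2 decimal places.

Var(Ŷ) = N²·Var(ȳ) = N²·(1 − n/N)·s²/n.
f = 5565/21713 = 0.25629807; Var(ȳ) = 0.74370193·0.612/5565 = 8.1787166 × 10^-5.
Var(Ŷ) = 21713² · (8.1787166 × 10^-5) = 38558.917.
SE(Ŷ) = √(38558.917) = 196.36.

196.36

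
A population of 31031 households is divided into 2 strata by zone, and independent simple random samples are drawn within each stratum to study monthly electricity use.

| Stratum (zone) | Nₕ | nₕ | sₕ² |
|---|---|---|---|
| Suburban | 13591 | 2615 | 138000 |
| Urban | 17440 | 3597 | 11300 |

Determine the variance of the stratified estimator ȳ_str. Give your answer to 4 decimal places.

Var(ȳ_str) = Σₕ Wₕ²(1 − fₕ)sₕ²/nₕ with Wₕ = Nₕ/N, N = 31031.
Suburban: Wₕ = 0.43798137; term = 0.43798137²·(1 − 0.19240674)·138000/2615 = 8.1754443.
Urban: Wₕ = 0.56201863; term = 0.56201863²·(1 − 0.20625000)·11300/3597 = 0.78763166.
Sum = 8.963076.

8.9631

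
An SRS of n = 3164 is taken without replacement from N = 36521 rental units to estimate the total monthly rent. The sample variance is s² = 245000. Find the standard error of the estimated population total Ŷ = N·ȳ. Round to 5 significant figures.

307140

Var(Ŷ) = N²·Var(ȳ) = N²·(1 − n/N)·s²/n.
f = 3164/36521 = 0.08663509; Var(ȳ) = 0.91336491·245000/3164 = 70.725159.
Var(Ŷ) = 36521² · 70.725159 = 9.4332046 × 10^10.
SE(Ŷ) = √(9.4332046 × 10^10) = 307140.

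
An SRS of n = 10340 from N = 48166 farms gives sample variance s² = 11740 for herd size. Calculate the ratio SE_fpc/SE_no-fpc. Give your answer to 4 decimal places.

0.8862

f = n/N = 10340/48166 = 0.21467425.
SE_no-fpc = √(s²/n) = 1.0655499; SE_fpc = √((1−f)s²/n) = 0.94427545.
Ratio = √(1−f) = 0.88618607.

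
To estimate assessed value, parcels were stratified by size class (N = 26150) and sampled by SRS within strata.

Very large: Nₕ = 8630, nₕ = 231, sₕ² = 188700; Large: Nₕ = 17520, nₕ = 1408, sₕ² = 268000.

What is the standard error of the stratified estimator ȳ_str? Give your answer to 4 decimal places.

Var(ȳ_str) = Σₕ Wₕ²(1 − fₕ)sₕ²/nₕ with Wₕ = Nₕ/N, N = 26150.
Very large: Wₕ = 0.33001912; term = 0.33001912²·(1 − 0.02676709)·188700/231 = 86.587442.
Large: Wₕ = 0.66998088; term = 0.66998088²·(1 − 0.08036530)·268000/1408 = 78.572814.
Sum = 165.16026.
SE = √(165.16026) = 12.8515.

12.8515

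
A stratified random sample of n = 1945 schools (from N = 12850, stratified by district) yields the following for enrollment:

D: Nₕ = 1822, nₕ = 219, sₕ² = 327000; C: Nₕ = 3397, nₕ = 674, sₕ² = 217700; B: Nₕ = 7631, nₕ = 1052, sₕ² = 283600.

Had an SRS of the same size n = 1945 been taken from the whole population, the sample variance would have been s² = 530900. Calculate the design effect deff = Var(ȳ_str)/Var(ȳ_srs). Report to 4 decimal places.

0.5460

Var(ȳ_str) = Σ Wₕ²(1−fₕ)sₕ²/nₕ with Wₕ = Nₕ/12850:
  D: (1822/12850)²·(1−219/1822)·327000/219 = 26.410661
  C: (3397/12850)²·(1−674/3397)·217700/674 = 18.094037
  B: (7631/12850)²·(1−1052/7631)·283600/1052 = 81.964458
  → Var(ȳ_str) = 126.46916.
Var(ȳ_srs) = (1 − 1945/12850)·530900/1945 = 231.64112.
deff = 126.46916 / 231.64112 = 0.5460.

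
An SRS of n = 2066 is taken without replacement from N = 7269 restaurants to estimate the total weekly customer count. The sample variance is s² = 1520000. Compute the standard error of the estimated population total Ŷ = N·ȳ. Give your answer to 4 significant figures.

Var(Ŷ) = N²·Var(ȳ) = N²·(1 − n/N)·s²/n.
f = 2066/7269 = 0.28422066; Var(ȳ) = 0.71577934·1520000/2066 = 526.61403.
Var(Ŷ) = 7269² · 526.61403 = 2.7825422 × 10^10.
SE(Ŷ) = √(2.7825422 × 10^10) = 166800.

166800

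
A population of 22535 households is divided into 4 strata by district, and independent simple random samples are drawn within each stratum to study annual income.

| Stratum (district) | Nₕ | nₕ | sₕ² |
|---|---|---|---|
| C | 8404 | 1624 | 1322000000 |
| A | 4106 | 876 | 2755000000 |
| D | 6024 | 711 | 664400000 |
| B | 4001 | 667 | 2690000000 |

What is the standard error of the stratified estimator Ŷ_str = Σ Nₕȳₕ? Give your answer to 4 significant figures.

Var(Ŷ_str) = Σₕ Nₕ²(1 − fₕ)sₕ²/nₕ.
C: 8404²·(1 − 1624/8404)·1322000000/1624 = 4.6383249 × 10^13.
A: 4106²·(1 − 876/4106)·2755000000/876 = 4.1709882 × 10^13.
D: 6024²·(1 − 711/6024)·664400000/711 = 2.9907823 × 10^13.
B: 4001²·(1 − 667/4001)·2690000000/667 = 5.3797314 × 10^13.
Sum = 1.7179827 × 10^14.
SE = √(1.7179827 × 10^14) = 1.311 × 10^7.

1.311 × 10^7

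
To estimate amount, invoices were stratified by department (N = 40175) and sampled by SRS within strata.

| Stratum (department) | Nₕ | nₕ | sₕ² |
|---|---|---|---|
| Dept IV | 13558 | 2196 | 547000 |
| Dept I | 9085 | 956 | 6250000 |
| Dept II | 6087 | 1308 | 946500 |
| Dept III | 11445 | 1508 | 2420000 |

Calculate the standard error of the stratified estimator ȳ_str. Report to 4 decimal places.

21.1903

Var(ȳ_str) = Σₕ Wₕ²(1 − fₕ)sₕ²/nₕ with Wₕ = Nₕ/N, N = 40175.
Dept IV: Wₕ = 0.33747355; term = 0.33747355²·(1 − 0.16197079)·547000/2196 = 23.773528.
Dept I: Wₕ = 0.22613566; term = 0.22613566²·(1 − 0.10522840)·6250000/956 = 299.13857.
Dept II: Wₕ = 0.15151213; term = 0.15151213²·(1 − 0.21488418)·946500/1308 = 13.041917.
Dept III: Wₕ = 0.28487866; term = 0.28487866²·(1 − 0.13176059)·2420000/1508 = 113.07676.
Sum = 449.03078.
SE = √(449.03078) = 21.1903.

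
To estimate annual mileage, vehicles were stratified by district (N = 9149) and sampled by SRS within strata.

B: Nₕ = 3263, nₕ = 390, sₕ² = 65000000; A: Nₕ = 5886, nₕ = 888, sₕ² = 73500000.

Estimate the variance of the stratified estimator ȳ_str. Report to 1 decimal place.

Var(ȳ_str) = Σₕ Wₕ²(1 − fₕ)sₕ²/nₕ with Wₕ = Nₕ/N, N = 9149.
B: Wₕ = 0.35665100; term = 0.35665100²·(1 − 0.11952191)·65000000/390 = 18666.126.
A: Wₕ = 0.64334900; term = 0.64334900²·(1 − 0.15086646)·73500000/888 = 29089.994.
Sum = 47756.12.

47756.1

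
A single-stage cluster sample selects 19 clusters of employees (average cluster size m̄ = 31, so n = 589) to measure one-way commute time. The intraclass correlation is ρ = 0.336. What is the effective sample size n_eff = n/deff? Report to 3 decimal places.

deff = 1 + (31 − 1)·0.336 = 1 + 10.08 = 11.08.
n_eff = 589 / 11.08 = 53.159.

53.159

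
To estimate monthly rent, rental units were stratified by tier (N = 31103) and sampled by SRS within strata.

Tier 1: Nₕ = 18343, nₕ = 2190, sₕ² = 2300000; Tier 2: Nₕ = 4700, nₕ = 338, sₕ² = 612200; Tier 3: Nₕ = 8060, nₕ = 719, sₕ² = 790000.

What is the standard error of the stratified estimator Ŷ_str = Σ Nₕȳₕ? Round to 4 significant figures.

642900

Var(Ŷ_str) = Σₕ Nₕ²(1 − fₕ)sₕ²/nₕ.
Tier 1: 18343²·(1 − 2190/18343)·2300000/2190 = 3.1117685 × 10^11.
Tier 2: 4700²·(1 − 338/4700)·612200/338 = 3.7133009 × 10^10.
Tier 3: 8060²·(1 − 719/8060)·790000/719 = 6.5011243 × 10^10.
Sum = 4.133211 × 10^11.
SE = √(4.133211 × 10^11) = 642900.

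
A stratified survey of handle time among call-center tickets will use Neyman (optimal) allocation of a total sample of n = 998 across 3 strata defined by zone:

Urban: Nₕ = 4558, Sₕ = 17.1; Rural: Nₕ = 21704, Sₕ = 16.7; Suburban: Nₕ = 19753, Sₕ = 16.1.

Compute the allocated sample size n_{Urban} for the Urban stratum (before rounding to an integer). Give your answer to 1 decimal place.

Neyman allocation: nₕ = n·NₕSₕ / Σⱼ NⱼSⱼ.
Σ NⱼSⱼ = 4558·17.1 + 21704·16.7 + 19753·16.1 = 758421.9.
n_{Urban} = 998·4558·17.1 / 758421.9 = 102.6.

102.6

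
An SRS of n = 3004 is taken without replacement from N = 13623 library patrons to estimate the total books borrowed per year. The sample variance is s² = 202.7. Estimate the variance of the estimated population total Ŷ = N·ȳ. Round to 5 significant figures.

9.7614 × 10^6

Var(Ŷ) = N²·Var(ȳ) = N²·(1 − n/N)·s²/n.
f = 3004/13623 = 0.22050943; Var(ȳ) = 0.77949057·202.7/3004 = 0.052597449.
Var(Ŷ) = 13623² · 0.052597449 = 9.761357 × 10^6.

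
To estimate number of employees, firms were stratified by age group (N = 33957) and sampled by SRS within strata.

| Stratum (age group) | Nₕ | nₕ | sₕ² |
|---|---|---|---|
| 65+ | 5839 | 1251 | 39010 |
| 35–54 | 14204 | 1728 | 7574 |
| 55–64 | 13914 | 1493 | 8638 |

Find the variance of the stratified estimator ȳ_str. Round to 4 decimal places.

Var(ȳ_str) = Σₕ Wₕ²(1 − fₕ)sₕ²/nₕ with Wₕ = Nₕ/N, N = 33957.
65+: Wₕ = 0.17195276; term = 0.17195276²·(1 − 0.21424902)·39010/1251 = 0.72447248.
35–54: Wₕ = 0.41829372; term = 0.41829372²·(1 − 0.12165587)·7574/1728 = 0.67361068.
55–64: Wₕ = 0.40975351; term = 0.40975351²·(1 − 0.10730200)·8638/1493 = 0.86716816.
Sum = 2.2652513.

2.2653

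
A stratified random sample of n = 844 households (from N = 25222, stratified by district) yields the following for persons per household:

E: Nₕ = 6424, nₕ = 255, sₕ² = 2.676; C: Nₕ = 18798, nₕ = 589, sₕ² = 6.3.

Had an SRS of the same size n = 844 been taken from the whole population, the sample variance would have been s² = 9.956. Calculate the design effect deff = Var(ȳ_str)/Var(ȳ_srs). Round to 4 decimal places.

Var(ȳ_str) = Σ Wₕ²(1−fₕ)sₕ²/nₕ with Wₕ = Nₕ/25222:
  E: (6424/25222)²·(1−255/6424)·2.676/255 = 6.5374321 × 10^-4
  C: (18798/25222)²·(1−589/18798)·6.3/589 = 0.0057552468
  → Var(ȳ_str) = 0.00640899.
Var(ȳ_srs) = (1 − 844/25222)·9.956/844 = 0.011401474.
deff = 0.00640899 / 0.011401474 = 0.5621.

0.5621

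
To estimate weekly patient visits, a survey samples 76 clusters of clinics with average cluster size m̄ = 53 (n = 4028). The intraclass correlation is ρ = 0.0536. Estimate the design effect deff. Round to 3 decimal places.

deff = 1 + (53 − 1)·0.0536 = 1 + 2.7872 = 3.7872.

3.787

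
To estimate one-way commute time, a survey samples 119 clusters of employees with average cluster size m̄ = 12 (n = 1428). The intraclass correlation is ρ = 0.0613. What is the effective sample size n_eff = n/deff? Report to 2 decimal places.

deff = 1 + (12 − 1)·0.0613 = 1 + 0.6743 = 1.6743.
n_eff = 1428 / 1.6743 = 852.89.

852.89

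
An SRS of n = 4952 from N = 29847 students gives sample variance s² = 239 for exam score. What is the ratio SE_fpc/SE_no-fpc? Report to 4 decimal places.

f = n/N = 4952/29847 = 0.16591282.
SE_no-fpc = √(s²/n) = 0.21968916; SE_fpc = √((1−f)s²/n) = 0.20063854.
Ratio = √(1−f) = 0.91328373.

0.9133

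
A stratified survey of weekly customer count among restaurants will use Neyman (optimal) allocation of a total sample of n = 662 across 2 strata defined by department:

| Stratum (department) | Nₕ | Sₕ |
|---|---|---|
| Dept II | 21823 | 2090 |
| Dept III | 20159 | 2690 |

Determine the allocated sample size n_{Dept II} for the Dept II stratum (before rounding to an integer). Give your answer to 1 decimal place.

Neyman allocation: nₕ = n·NₕSₕ / Σⱼ NⱼSⱼ.
Σ NⱼSⱼ = 21823·2090 + 20159·2690 = 9.983778 × 10^7.
n_{Dept II} = 662·21823·2090 / (9.983778 × 10^7) = 302.4.

302.4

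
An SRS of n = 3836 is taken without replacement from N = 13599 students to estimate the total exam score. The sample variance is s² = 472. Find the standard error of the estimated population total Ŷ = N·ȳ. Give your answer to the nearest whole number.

4042

Var(Ŷ) = N²·Var(ȳ) = N²·(1 − n/N)·s²/n.
f = 3836/13599 = 0.28207956; Var(ȳ) = 0.71792044·472/3836 = 0.088336404.
Var(Ŷ) = 13599² · 0.088336404 = 1.6336299 × 10^7.
SE(Ŷ) = √(1.6336299 × 10^7) = 4042.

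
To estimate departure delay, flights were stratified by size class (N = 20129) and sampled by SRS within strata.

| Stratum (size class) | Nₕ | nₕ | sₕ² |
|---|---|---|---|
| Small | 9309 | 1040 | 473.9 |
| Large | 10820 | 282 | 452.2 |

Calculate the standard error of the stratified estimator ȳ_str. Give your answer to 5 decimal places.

Var(ȳ_str) = Σₕ Wₕ²(1 − fₕ)sₕ²/nₕ with Wₕ = Nₕ/N, N = 20129.
Small: Wₕ = 0.46246709; term = 0.46246709²·(1 − 0.11171984)·473.9/1040 = 0.086569516.
Large: Wₕ = 0.53753291; term = 0.53753291²·(1 − 0.02606285)·452.2/282 = 0.4512555.
Sum = 0.53782502.
SE = √(0.53782502) = 0.73337.

0.73337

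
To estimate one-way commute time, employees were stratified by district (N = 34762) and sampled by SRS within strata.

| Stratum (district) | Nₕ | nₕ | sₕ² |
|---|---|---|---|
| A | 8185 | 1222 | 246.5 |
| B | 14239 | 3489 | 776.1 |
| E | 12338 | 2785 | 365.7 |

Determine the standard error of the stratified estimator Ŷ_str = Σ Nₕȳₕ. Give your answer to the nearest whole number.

Var(Ŷ_str) = Σₕ Nₕ²(1 − fₕ)sₕ²/nₕ.
A: 8185²·(1 − 1222/8185)·246.5/1222 = 1.1496372 × 10^7.
B: 14239²·(1 − 3489/14239)·776.1/3489 = 3.4049024 × 10^7.
E: 12338²·(1 − 2785/12338)·365.7/2785 = 1.5476912 × 10^7.
Sum = 6.1022308 × 10^7.
SE = √(6.1022308 × 10^7) = 7812.

7812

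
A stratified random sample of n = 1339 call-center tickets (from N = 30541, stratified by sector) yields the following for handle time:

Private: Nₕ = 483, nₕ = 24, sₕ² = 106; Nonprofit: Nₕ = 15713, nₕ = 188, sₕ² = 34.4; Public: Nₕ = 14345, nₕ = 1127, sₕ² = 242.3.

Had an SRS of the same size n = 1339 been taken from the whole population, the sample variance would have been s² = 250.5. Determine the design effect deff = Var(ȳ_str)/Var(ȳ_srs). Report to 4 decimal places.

Var(ȳ_str) = Σ Wₕ²(1−fₕ)sₕ²/nₕ with Wₕ = Nₕ/30541:
  Private: (483/30541)²·(1−24/483)·106/24 = 0.001049755
  Nonprofit: (15713/30541)²·(1−188/15713)·34.4/188 = 0.047854723
  Public: (14345/30541)²·(1−1127/14345)·242.3/1127 = 0.043704816
  → Var(ȳ_str) = 0.092609294.
Var(ȳ_srs) = (1 − 1339/30541)·250.5/1339 = 0.17887782.
deff = 0.092609294 / 0.17887782 = 0.5177.

0.5177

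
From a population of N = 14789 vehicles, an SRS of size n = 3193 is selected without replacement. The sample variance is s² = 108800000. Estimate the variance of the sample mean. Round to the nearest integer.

26718

Under SRS without replacement, Var(ȳ) = (1 − f)·s²/n with f = n/N = 3193/14789 = 0.21590371.
Var(ȳ) = (1 − 0.21590371)·108800000/3193 = 0.78409629·34074.538 = 26717.719.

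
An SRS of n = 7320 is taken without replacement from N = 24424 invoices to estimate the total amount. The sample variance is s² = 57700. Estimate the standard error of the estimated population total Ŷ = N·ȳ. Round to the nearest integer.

Var(Ŷ) = N²·Var(ȳ) = N²·(1 − n/N)·s²/n.
f = 7320/24424 = 0.29970521; Var(ȳ) = 0.70029479·57700/7320 = 5.5200833.
Var(Ŷ) = 24424² · 5.5200833 = 3.2929051 × 10^9.
SE(Ŷ) = √(3.2929051 × 10^9) = 57384.

57384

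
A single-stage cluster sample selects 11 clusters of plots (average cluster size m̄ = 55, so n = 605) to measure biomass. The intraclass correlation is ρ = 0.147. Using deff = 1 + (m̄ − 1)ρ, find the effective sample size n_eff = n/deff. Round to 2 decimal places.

deff = 1 + (55 − 1)·0.147 = 1 + 7.938 = 8.938.
n_eff = 605 / 8.938 = 67.69.

67.69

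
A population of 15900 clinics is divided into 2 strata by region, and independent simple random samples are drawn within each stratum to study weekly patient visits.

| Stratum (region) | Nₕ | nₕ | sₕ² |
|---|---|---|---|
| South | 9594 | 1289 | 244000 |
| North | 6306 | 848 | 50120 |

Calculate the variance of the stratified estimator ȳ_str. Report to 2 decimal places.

Var(ȳ_str) = Σₕ Wₕ²(1 − fₕ)sₕ²/nₕ with Wₕ = Nₕ/N, N = 15900.
South: Wₕ = 0.60339623; term = 0.60339623²·(1 − 0.13435481)·244000/1289 = 59.65983.
North: Wₕ = 0.39660377; term = 0.39660377²·(1 − 0.13447510)·50120/848 = 8.0465267.
Sum = 67.706357.

67.71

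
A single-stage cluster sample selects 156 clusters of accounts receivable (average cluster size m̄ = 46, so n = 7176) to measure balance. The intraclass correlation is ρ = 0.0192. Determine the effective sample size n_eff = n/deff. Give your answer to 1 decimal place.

deff = 1 + (46 − 1)·0.0192 = 1 + 0.864 = 1.864.
n_eff = 7176 / 1.864 = 3849.8.

3849.8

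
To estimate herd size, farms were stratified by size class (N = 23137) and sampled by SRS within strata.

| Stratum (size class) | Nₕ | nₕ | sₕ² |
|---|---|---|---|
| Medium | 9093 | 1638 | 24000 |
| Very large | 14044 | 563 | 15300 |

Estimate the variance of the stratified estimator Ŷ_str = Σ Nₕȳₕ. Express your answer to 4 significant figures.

Var(Ŷ_str) = Σₕ Nₕ²(1 − fₕ)sₕ²/nₕ.
Medium: 9093²·(1 − 1638/9093)·24000/1638 = 9.9323538 × 10^8.
Very large: 14044²·(1 − 563/14044)·15300/563 = 5.1451254 × 10^9.
Sum = 6.1383608 × 10^9.

6.138 × 10^9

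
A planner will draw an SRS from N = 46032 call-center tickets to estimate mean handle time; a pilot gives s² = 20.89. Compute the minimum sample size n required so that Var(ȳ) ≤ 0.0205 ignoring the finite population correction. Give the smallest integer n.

Without fpc, n₀ = s²/D = 20.89/0.0205 = 1019.0244.
Rounding up, n = 1020.

1020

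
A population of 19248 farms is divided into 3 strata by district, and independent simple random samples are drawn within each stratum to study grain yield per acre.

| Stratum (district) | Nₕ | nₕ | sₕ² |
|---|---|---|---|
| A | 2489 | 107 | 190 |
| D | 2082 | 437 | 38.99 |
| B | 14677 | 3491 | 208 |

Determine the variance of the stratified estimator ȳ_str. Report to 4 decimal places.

Var(ȳ_str) = Σₕ Wₕ²(1 − fₕ)sₕ²/nₕ with Wₕ = Nₕ/N, N = 19248.
A: Wₕ = 0.12931214; term = 0.12931214²·(1 − 0.04298915)·190/107 = 0.028416151.
D: Wₕ = 0.10816708; term = 0.10816708²·(1 − 0.20989433)·38.99/437 = 8.2479725 × 10^-4.
B: Wₕ = 0.76252078; term = 0.76252078²·(1 − 0.23785515)·208/3491 = 0.026403067.
Sum = 0.055644015.

0.0556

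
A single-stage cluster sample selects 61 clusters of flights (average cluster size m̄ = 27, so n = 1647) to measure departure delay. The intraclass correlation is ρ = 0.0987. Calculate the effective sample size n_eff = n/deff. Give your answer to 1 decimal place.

461.8

deff = 1 + (27 − 1)·0.0987 = 1 + 2.5662 = 3.5662.
n_eff = 1647 / 3.5662 = 461.8.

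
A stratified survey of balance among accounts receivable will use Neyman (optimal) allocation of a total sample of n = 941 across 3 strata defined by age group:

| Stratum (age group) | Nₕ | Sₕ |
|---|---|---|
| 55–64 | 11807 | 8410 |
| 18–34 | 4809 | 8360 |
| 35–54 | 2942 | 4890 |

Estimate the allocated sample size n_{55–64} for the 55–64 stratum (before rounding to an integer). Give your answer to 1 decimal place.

Neyman allocation: nₕ = n·NₕSₕ / Σⱼ NⱼSⱼ.
Σ NⱼSⱼ = 11807·8410 + 4809·8360 + 2942·4890 = 1.5388649 × 10^8.
n_{55–64} = 941·11807·8410 / (1.5388649 × 10^8) = 607.2.

607.2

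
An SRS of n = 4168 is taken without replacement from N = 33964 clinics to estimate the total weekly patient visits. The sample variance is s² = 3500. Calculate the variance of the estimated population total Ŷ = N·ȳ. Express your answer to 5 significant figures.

8.4980 × 10^8

Var(Ŷ) = N²·Var(ȳ) = N²·(1 − n/N)·s²/n.
f = 4168/33964 = 0.12271817; Var(ȳ) = 0.87728183·3500/4168 = 0.736681.
Var(Ŷ) = 33964² · 0.736681 = 8.498008 × 10^8.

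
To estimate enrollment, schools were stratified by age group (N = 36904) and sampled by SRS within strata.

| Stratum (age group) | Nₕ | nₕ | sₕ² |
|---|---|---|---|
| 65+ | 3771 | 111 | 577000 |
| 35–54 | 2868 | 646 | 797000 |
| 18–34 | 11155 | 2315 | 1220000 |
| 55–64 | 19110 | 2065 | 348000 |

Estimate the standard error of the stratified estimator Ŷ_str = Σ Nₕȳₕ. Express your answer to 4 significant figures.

Var(Ŷ_str) = Σₕ Nₕ²(1 − fₕ)sₕ²/nₕ.
65+: 3771²·(1 − 111/3771)·577000/111 = 7.1744804 × 10^10.
35–54: 2868²·(1 − 646/2868)·797000/646 = 7.862289 × 10^9.
18–34: 11155²·(1 − 2315/11155)·1220000/2315 = 5.1967362 × 10^10.
55–64: 19110²·(1 − 2065/19110)·348000/2065 = 5.4892989 × 10^10.
Sum = 1.8646744 × 10^11.
SE = √(1.8646744 × 10^11) = 431800.

431800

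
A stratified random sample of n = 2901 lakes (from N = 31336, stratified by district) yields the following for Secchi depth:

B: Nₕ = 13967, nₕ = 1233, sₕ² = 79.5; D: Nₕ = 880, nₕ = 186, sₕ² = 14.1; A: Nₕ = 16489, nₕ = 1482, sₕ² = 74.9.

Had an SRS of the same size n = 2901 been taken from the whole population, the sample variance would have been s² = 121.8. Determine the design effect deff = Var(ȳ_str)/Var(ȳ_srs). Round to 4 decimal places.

0.6421

Var(ȳ_str) = Σ Wₕ²(1−fₕ)sₕ²/nₕ with Wₕ = Nₕ/31336:
  B: (13967/31336)²·(1−1233/13967)·79.5/1233 = 0.011678442
  D: (880/31336)²·(1−186/880)·14.1/186 = 4.7147774 × 10^-5
  A: (16489/31336)²·(1−1482/16489)·74.9/1482 = 0.012736048
  → Var(ȳ_str) = 0.024461638.
Var(ȳ_srs) = (1 − 2901/31336)·121.8/2901 = 0.038098619.
deff = 0.024461638 / 0.038098619 = 0.6421.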